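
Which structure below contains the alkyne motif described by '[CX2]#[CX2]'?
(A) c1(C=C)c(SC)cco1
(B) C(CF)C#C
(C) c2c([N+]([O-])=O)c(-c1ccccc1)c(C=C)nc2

B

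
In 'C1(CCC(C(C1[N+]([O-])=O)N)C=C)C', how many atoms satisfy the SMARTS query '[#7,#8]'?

4

Check the 13 heavy atoms by environment: 9× C → no; 1× N (charge +1) → match; 1× O (charge -1) → match; 1× O → match; 1× N → match.
Summing the matching environments: 1 + 1 + 1 + 1 = 4 matching atoms.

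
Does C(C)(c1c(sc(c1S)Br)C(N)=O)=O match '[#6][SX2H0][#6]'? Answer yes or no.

No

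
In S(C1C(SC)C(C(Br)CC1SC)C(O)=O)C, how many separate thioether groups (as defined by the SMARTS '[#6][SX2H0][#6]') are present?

3

[#6][SX2H0][#6] is the SMARTS for a thioether: an aliphatic sulfur bridging two carbons with no H on the sulfur.
The molecule carries 3 separate instances of a methylthio ether (-SCH3) meeting every constraint; each maps to a distinct set of atoms, giving 3 matches.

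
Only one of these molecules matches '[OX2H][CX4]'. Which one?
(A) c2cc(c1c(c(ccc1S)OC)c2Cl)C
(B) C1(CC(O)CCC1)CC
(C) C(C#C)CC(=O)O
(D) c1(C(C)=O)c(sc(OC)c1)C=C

[OX2H][CX4] describes a hydroxyl oxygen bound to an sp3 (X4) carbon (an aliphatic alcohol).
(A) has a methoxy ether (-OCH3) but the oxygen has H0 (ether), not H1.
(B) contains a hydroxyl group (-OH), which satisfies every atom and bond constraint.
(C) has a carboxylic acid group (-C(=O)OH) but the -OH is on a CX3 carbonyl carbon, not a CX4 carbon.
(D) has a methoxy ether (-OCH3) but the oxygen has H0 (ether), not H1.
So the answer is (B).

B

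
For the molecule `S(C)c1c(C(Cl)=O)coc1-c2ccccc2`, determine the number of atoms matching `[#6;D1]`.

The query [#6;D1] means: carbon bonded to exactly one heavy atom.
Check the 16 heavy atoms by environment: 1× o (aromatic, D2) → no; 4× c (aromatic, D3) → no; 6× c (aromatic, D2) → no; 1× S (D2) → no; 1× C (D1) → match; 1× C (D3) → no; 1× O (D1) → no; 1× Cl (D1) → no.
That gives 1 matching atom.

1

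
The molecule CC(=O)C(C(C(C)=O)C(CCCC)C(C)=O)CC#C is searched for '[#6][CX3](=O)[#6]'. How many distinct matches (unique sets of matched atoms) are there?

3

[#6][CX3](=O)[#6] is the SMARTS for a ketone: a carbonyl carbon (no H) flanked by two carbons.
The molecule carries 3 separate instances of an acetyl/ketone group (-C(=O)CH3) meeting every constraint; each maps to a distinct set of atoms, giving 3 matches.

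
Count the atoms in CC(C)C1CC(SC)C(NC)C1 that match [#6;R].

Check the 12 heavy atoms by environment: 5× C (in 5-ring) → match; 1× S (acyclic) → no; 5× C (acyclic) → no; 1× N (acyclic) → no.
That gives 5 matching atoms.

5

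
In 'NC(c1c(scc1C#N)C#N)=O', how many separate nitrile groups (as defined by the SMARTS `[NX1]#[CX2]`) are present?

[NX1]#[CX2] is the SMARTS for a nitrile: a nitrogen triple-bonded to a two-connected carbon.
The molecule carries 2 separate instances of a nitrile (-C#N) meeting every constraint; each maps to a distinct set of atoms, giving 2 matches.

2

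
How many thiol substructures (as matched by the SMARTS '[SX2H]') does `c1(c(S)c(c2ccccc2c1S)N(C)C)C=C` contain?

2

[SX2H] is the SMARTS for a thiol: an aliphatic sulfur with two connections, one being H.
The molecule carries 2 separate instances of a thiol (-SH) meeting every constraint; each maps to a distinct set of atoms, giving 2 matches.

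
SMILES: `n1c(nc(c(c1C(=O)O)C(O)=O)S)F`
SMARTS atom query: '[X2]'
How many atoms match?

5

The query [X2] means: any atom with exactly two total connections (bonds + H).
Check the 14 heavy atoms by environment: 2× n (aromatic, X2) → match; 4× c (aromatic, X3) → no; 1× F (X1) → no; 2× C (X3) → no; 2× O (X1) → no; 2× O (X2) → match; 1× S (X2) → match.
Summing the matching environments: 2 + 2 + 1 = 5 matching atoms.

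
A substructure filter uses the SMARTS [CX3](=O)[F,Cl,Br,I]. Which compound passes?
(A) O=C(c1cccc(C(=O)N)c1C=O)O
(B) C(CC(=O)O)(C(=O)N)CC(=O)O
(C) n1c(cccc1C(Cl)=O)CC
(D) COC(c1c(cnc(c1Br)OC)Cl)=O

C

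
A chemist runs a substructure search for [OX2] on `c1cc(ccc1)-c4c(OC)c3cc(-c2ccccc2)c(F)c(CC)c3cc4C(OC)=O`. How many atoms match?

2

Check the 31 heavy atoms by environment: 22× c (aromatic, X3) → no; 4× C (X4) → no; 1× C (X3) → no; 1× O (X1) → no; 2× O (X2) → match; 1× F (X1) → no.
That gives 2 matching atoms.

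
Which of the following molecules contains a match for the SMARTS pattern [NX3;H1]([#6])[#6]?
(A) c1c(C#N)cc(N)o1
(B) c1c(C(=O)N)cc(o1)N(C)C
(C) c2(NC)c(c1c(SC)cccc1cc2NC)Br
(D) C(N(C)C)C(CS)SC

[NX3;H1]([#6])[#6] describes a trivalent nitrogen with one H, bonded to two carbons (a secondary amine).
(A) has a primary amino group (-NH2) but the nitrogen has H2 and only one carbon neighbour.
(B) has a dimethylamino group (-N(CH3)2) but the nitrogen has H0, not H1.
(C) contains an N-methylamino group (-NHCH3), which satisfies every atom and bond constraint.
(D) has a dimethylamino group (-N(CH3)2) but the nitrogen has H0, not H1.
So the answer is (C).

C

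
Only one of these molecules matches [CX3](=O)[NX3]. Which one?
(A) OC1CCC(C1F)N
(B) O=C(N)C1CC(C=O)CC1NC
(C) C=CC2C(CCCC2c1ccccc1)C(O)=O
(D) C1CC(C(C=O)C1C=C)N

B

[CX3](=O)[NX3] describes a carbonyl carbon bonded to a trivalent nitrogen (an amide).
(A) has a primary amino group (-NH2) but the -NH2 is not attached to a carbonyl carbon.
(B) contains a primary amide (-C(=O)NH2), which satisfies every atom and bond constraint.
(C) has a carboxylic acid group (-C(=O)OH) but the carbonyl is bonded to O, not to an NX3 nitrogen.
(D) has a primary amino group (-NH2) but the -NH2 is not attached to a carbonyl carbon.
So the answer is (B).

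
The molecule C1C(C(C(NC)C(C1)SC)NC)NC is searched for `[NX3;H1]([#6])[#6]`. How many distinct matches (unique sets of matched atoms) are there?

3

[NX3;H1]([#6])[#6] is the SMARTS for a secondary amine: a trivalent nitrogen with one H, bonded to two carbons.
The molecule carries 3 separate instances of an N-methylamino group (-NHCH3) meeting every constraint; each maps to a distinct set of atoms, giving 3 matches.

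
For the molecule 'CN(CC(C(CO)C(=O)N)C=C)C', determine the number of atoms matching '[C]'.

9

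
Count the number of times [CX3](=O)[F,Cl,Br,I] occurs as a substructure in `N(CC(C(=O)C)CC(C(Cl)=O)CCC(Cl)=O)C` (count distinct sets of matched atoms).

2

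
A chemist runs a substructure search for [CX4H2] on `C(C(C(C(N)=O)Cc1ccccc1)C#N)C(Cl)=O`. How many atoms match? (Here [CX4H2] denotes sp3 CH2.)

2

The query [CX4H2] means: sp3 carbon (X4) with exactly two hydrogens.
Check the 18 heavy atoms by environment: 2× C (H2, X4) → match; 2× C (H1, X4) → no; 2× C (H0, X3) → no; 2× O (H0, X1) → no; 1× Cl (H0, X1) → no; 1× C (H0, X2) → no; 1× N (H0, X1) → no; 1× N (H2, X3) → no; 1× c (aromatic, H0, X3) → no; 5× c (aromatic, H1, X3) → no.
That gives 2 matching atoms.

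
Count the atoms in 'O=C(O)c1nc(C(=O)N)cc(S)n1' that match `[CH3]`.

The query [CH3] means: aliphatic carbon with exactly three hydrogens.
Check the 13 heavy atoms by environment: 2× n (aromatic, H0) → no; 3× c (aromatic, H0) → no; 1× c (aromatic, H1) → no; 2× C (H0) → no; 2× O (H0) → no; 1× N (H2) → no; 1× S (H1) → no; 1× O (H1) → no.
No environment satisfies the query, so 0 matching atoms.

0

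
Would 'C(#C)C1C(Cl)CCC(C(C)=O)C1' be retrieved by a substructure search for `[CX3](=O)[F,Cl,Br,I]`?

No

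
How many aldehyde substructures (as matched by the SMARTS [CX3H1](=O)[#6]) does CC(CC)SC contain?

[CX3H1](=O)[#6] is the SMARTS for an aldehyde: an sp2 carbon with one H, double-bonded to O and single-bonded to carbon.
No fragment in the molecule satisfies every constraint, giving 0 matches.

0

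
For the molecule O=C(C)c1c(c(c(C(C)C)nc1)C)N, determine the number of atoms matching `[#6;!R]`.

Check the 14 heavy atoms by environment: 1× n (aromatic, in 6-ring) → no; 5× c (aromatic, in 6-ring) → no; 6× C (acyclic) → match; 1× N (acyclic) → no; 1× O (acyclic) → no.
That gives 6 matching atoms.

6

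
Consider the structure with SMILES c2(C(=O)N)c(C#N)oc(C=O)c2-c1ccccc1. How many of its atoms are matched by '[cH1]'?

The query [cH1] means: aromatic carbon bearing exactly one hydrogen.
Check the 18 heavy atoms by environment: 1× o (aromatic, H0) → no; 5× c (aromatic, H0) → no; 2× C (H0) → no; 2× O (H0) → no; 1× N (H2) → no; 5× c (aromatic, H1) → match; 1× N (H0) → no; 1× C (H1) → no.
That gives 5 matching atoms.

5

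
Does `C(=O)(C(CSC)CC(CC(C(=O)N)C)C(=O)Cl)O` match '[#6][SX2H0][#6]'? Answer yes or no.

Yes

The pattern [#6][SX2H0][#6] describes an aliphatic sulfur bridging two carbons with no H on the sulfur — a thioether.
The molecule carries a methylthio ether (-SCH3), whose atoms satisfy every constraint of the query, so the pattern matches.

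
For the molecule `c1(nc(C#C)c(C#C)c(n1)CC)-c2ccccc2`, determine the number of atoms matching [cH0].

5

The query [cH0] means: aromatic carbon with no attached hydrogen (substituted or ring-fusion).
Check the 18 heavy atoms by environment: 2× n (aromatic, H0) → no; 5× c (aromatic, H0) → match; 2× C (H0) → no; 2× C (H1) → no; 5× c (aromatic, H1) → no; 1× C (H2) → no; 1× C (H3) → no.
That gives 5 matching atoms.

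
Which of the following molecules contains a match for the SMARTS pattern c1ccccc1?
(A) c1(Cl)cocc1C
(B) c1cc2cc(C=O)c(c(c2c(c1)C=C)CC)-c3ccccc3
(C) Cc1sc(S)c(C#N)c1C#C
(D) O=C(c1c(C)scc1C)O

B

c1ccccc1 describes six aromatic carbons in a ring (a benzene ring).
(A) has a methyl group (-CH3) but no six-membered all-carbon aromatic ring is present.
(B) contains a phenyl ring, which satisfies every atom and bond constraint.
(C) has a methyl group (-CH3) but no six-membered all-carbon aromatic ring is present.
(D) has a methyl group (-CH3) but no six-membered all-carbon aromatic ring is present.
So the answer is (B).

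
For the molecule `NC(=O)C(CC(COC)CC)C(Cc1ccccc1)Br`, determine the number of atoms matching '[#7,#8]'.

Check the 20 heavy atoms by environment: 10× C → no; 2× O → match; 1× Br → no; 1× N → match; 6× c (aromatic) → no.
Summing the matching environments: 2 + 1 = 3 matching atoms.

3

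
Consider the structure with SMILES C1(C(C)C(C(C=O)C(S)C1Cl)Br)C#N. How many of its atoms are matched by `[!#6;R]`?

0

The query [!#6;R] means: non-carbon atom that is part of a ring.
Check the 14 heavy atoms by environment: 6× C (in 6-ring) → no; 3× C (acyclic) → no; 1× N (acyclic) → no; 1× O (acyclic) → no; 1× S (acyclic) → no; 1× Cl (acyclic) → no; 1× Br (acyclic) → no.
No environment satisfies the query, so 0 matching atoms.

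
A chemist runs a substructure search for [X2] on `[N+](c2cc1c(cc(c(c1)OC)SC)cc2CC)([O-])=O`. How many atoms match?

The query [X2] means: any atom with exactly two total connections (bonds + H).
Check the 19 heavy atoms by environment: 10× c (aromatic, X3) → no; 1× O (X2) → match; 4× C (X4) → no; 1× N (charge +1, X3) → no; 1× O (charge -1, X1) → no; 1× O (X1) → no; 1× S (X2) → match.
Summing the matching environments: 1 + 1 = 2 matching atoms.

2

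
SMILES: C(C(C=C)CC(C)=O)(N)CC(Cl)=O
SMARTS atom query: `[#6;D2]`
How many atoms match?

The query [#6;D2] means: any carbon bonded to exactly two heavy atoms.
Check the 13 heavy atoms by environment: 3× C (D2) → match; 4× C (D3) → no; 1× N (D1) → no; 2× C (D1) → no; 2× O (D1) → no; 1× Cl (D1) → no.
That gives 3 matching atoms.

3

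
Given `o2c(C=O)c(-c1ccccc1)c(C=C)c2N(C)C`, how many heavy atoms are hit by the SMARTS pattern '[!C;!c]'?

The query [!C;!c] means: neither aliphatic nor aromatic carbon — same as [!#6].
Check the 18 heavy atoms by environment: 1× o (aromatic) → match; 10× c (aromatic) → no; 1× N → match; 5× C → no; 1× O → match.
Summing the matching environments: 1 + 1 + 1 = 3 matching atoms.

3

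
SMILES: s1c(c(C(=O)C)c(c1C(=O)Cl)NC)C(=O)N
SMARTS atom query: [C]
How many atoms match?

5

The query [C] means: uppercase C matches aliphatic (non-aromatic) carbon only.
Check the 16 heavy atoms by environment: 1× s (aromatic) → no; 4× c (aromatic) → no; 5× C → match; 3× O → no; 1× Cl → no; 2× N → no.
That gives 5 matching atoms.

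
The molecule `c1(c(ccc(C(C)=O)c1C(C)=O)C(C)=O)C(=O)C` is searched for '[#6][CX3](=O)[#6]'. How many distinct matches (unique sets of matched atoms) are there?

4

[#6][CX3](=O)[#6] is the SMARTS for a ketone: a carbonyl carbon (no H) flanked by two carbons.
The molecule carries 4 separate instances of an acetyl/ketone group (-C(=O)CH3) meeting every constraint; each maps to a distinct set of atoms, giving 4 matches.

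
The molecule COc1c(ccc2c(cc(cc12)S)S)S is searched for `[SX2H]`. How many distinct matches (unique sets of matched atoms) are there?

3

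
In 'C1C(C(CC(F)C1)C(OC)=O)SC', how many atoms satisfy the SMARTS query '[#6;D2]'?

3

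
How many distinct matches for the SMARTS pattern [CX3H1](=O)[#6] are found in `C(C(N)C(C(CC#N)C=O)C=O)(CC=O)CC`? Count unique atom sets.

3

[CX3H1](=O)[#6] is the SMARTS for an aldehyde: an sp2 carbon with one H, double-bonded to O and single-bonded to carbon.
The molecule carries 3 separate instances of an aldehyde (-CHO) meeting every constraint; each maps to a distinct set of atoms, giving 3 matches.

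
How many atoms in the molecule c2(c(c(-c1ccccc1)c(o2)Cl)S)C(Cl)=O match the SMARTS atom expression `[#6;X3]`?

11

The query [#6;X3] means: any carbon (aromatic or not) with three total connections.
Check the 16 heavy atoms by environment: 1× o (aromatic, X2) → no; 10× c (aromatic, X3) → match; 1× S (X2) → no; 2× Cl (X1) → no; 1× C (X3) → match; 1× O (X1) → no.
Summing the matching environments: 10 + 1 = 11 matching atoms.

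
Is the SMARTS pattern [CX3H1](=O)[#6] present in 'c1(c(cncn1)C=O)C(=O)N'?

Yes

The pattern [CX3H1](=O)[#6] describes an sp2 carbon with one H, double-bonded to O and single-bonded to carbon — an aldehyde.
The molecule carries an aldehyde (-CHO), whose atoms satisfy every constraint of the query, so the pattern matches.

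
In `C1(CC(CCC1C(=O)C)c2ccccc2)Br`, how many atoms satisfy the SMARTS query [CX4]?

7

Check the 16 heavy atoms by environment: 7× C (X4) → match; 1× Br (X1) → no; 6× c (aromatic, X3) → no; 1× C (X3) → no; 1× O (X1) → no.
That gives 7 matching atoms.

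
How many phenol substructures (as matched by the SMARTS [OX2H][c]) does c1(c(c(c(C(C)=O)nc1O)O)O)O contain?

4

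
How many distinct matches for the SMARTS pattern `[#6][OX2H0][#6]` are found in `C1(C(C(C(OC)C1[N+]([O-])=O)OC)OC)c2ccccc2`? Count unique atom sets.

[#6][OX2H0][#6] is the SMARTS for an ether: an aliphatic oxygen bridging two carbons with no H on the oxygen.
The molecule carries 3 separate instances of a methoxy ether (-OCH3) meeting every constraint; each maps to a distinct set of atoms, giving 3 matches.

3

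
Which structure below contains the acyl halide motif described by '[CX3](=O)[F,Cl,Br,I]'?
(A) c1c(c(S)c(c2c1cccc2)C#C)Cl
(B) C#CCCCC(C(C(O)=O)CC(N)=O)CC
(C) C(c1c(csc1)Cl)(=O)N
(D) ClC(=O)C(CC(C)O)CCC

[CX3](=O)[F,Cl,Br,I] describes a carbonyl carbon bonded to a halogen (an acyl halide).
(A) has a chloro substituent but the Cl is not on a carbonyl carbon.
(B) has a carboxylic acid group (-C(=O)OH) but the carbonyl is bonded to -OH, not to a halogen.
(C) has a chloro substituent but the Cl is not on a carbonyl carbon.
(D) contains an acyl chloride (-C(=O)Cl), which satisfies every atom and bond constraint.
So the answer is (D).

D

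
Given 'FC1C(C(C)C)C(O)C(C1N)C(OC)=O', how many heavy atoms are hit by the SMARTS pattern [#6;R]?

5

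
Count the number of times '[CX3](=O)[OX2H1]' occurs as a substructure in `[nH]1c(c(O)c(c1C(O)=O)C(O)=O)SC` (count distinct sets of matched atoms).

2

[CX3](=O)[OX2H1] is the SMARTS for a carboxylic acid: an sp2 carbon double-bonded to O and single-bonded to an -OH oxygen.
The molecule carries 2 separate instances of a carboxylic acid group (-C(=O)OH) meeting every constraint; each maps to a distinct set of atoms, giving 2 matches.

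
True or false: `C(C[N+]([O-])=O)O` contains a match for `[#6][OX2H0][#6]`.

False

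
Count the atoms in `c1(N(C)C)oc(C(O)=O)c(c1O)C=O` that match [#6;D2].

1

Check the 14 heavy atoms by environment: 1× o (aromatic, D2) → no; 4× c (aromatic, D3) → no; 1× N (D3) → no; 2× C (D1) → no; 4× O (D1) → no; 1× C (D3) → no; 1× C (D2) → match.
That gives 1 matching atom.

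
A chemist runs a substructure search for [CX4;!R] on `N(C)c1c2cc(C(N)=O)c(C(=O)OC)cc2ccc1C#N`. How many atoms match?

The query [CX4;!R] means: aliphatic carbon with four total connections, not in a ring.
Check the 21 heavy atoms by environment: 10× c (aromatic, X3, in 6-ring) → no; 2× C (X3, acyclic) → no; 2× O (X1, acyclic) → no; 1× O (X2, acyclic) → no; 2× C (X4, acyclic) → match; 2× N (X3, acyclic) → no; 1× C (X2, acyclic) → no; 1× N (X1, acyclic) → no.
That gives 2 matching atoms.

2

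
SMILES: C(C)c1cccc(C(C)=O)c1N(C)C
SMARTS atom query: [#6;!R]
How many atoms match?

The query [#6;!R] means: carbon not in any ring.
Check the 14 heavy atoms by environment: 6× c (aromatic, in 6-ring) → no; 6× C (acyclic) → match; 1× O (acyclic) → no; 1× N (acyclic) → no.
That gives 6 matching atoms.

6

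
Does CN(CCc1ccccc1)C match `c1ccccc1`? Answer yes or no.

The pattern c1ccccc1 describes six aromatic carbons in a ring — a benzene ring.
The molecule carries a phenyl ring, whose atoms satisfy every constraint of the query, so the pattern matches.

Yes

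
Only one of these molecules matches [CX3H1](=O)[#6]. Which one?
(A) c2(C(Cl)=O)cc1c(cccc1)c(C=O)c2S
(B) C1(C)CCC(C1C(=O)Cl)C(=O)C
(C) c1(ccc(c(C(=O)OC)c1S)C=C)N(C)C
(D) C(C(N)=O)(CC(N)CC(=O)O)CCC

A

[CX3H1](=O)[#6] describes an sp2 carbon with one H, double-bonded to O and single-bonded to carbon (an aldehyde).
(A) contains an aldehyde (-CHO), which satisfies every atom and bond constraint.
(B) has an acetyl/ketone group (-C(=O)CH3) but the carbonyl carbon has H0 (two carbon neighbours), not H1.
(C) has a methyl-ester group (-C(=O)OCH3) but the carbonyl carbon has H0, not H1.
(D) has a carboxylic acid group (-C(=O)OH) but the carbonyl carbon has H0 and is bonded to O, not H1.
So the answer is (A).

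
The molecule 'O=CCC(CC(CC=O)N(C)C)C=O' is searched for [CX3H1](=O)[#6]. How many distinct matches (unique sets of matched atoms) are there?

3

[CX3H1](=O)[#6] is the SMARTS for an aldehyde: an sp2 carbon with one H, double-bonded to O and single-bonded to carbon.
The molecule carries 3 separate instances of an aldehyde (-CHO) meeting every constraint; each maps to a distinct set of atoms, giving 3 matches.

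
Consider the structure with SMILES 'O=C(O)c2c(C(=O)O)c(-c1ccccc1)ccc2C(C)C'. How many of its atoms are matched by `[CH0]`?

Check the 21 heavy atoms by environment: 5× c (aromatic, H0) → no; 7× c (aromatic, H1) → no; 2× C (H0) → match; 2× O (H0) → no; 2× O (H1) → no; 1× C (H1) → no; 2× C (H3) → no.
That gives 2 matching atoms.

2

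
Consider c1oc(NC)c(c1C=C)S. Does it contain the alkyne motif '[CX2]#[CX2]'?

The pattern [CX2]#[CX2] describes a carbon-carbon triple bond — an alkyne.
The closest candidate here is a vinyl group (-CH=CH2), but the C=C is a double bond; both carbons are CX3, not CX2. No other fragment satisfies the full query, so there is no match.

No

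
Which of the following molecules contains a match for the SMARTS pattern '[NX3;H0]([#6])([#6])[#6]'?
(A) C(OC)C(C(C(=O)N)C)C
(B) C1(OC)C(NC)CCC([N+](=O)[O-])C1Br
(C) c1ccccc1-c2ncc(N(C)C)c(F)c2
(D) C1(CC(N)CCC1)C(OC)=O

C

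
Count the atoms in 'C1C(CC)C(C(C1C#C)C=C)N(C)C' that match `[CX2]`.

Check the 14 heavy atoms by environment: 9× C (X4) → no; 1× N (X3) → no; 2× C (X2) → match; 2× C (X3) → no.
That gives 2 matching atoms.

2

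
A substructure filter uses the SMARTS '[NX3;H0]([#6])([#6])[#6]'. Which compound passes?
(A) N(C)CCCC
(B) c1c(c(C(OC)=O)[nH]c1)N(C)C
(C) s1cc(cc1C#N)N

B

[NX3;H0]([#6])([#6])[#6] describes a trivalent nitrogen with no H, bonded to three carbons (a tertiary amine).
(A) has an N-methylamino group (-NHCH3) but the nitrogen still has one H (H1), not H0.
(B) contains a dimethylamino group (-N(CH3)2), which satisfies every atom and bond constraint.
(C) has a primary amino group (-NH2) but the nitrogen has H2, not H0 with three carbons.
So the answer is (B).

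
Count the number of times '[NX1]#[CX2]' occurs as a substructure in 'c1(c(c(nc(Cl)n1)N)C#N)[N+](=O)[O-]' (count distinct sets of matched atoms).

[NX1]#[CX2] is the SMARTS for a nitrile: a nitrogen triple-bonded to a two-connected carbon.
Exactly one fragment in the molecule meets all constraints, giving 1 match.

1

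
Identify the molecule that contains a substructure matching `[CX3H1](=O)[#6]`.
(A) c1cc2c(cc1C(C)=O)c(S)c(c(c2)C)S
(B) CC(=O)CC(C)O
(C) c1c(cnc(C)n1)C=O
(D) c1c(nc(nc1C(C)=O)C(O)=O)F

C

[CX3H1](=O)[#6] describes an sp2 carbon with one H, double-bonded to O and single-bonded to carbon (an aldehyde).
(A) has an acetyl/ketone group (-C(=O)CH3) but the carbonyl carbon has H0 (two carbon neighbours), not H1.
(B) has an acetyl/ketone group (-C(=O)CH3) but the carbonyl carbon has H0 (two carbon neighbours), not H1.
(C) contains an aldehyde (-CHO), which satisfies every atom and bond constraint.
(D) has a carboxylic acid group (-C(=O)OH) but the carbonyl carbon has H0 and is bonded to O, not H1.
So the answer is (C).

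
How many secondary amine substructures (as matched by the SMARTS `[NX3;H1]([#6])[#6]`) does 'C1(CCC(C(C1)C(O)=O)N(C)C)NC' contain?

[NX3;H1]([#6])[#6] is the SMARTS for a secondary amine: a trivalent nitrogen with one H, bonded to two carbons.
Exactly one fragment in the molecule meets all constraints, giving 1 match.

1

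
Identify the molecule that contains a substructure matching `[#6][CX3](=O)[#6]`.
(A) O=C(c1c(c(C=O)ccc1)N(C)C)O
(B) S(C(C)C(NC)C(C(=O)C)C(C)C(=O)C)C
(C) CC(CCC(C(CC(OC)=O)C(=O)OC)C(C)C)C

B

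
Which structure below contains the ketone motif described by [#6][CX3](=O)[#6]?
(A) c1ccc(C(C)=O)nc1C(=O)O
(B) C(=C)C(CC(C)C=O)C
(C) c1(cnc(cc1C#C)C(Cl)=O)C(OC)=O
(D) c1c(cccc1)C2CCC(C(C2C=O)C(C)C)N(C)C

[#6][CX3](=O)[#6] describes a carbonyl carbon (no H) flanked by two carbons (a ketone).
(A) contains an acetyl/ketone group (-C(=O)CH3), which satisfies every atom and bond constraint.
(B) has an aldehyde (-CHO) but the carbonyl carbon has H1, so it is not flanked by two carbons.
(C) has a methyl-ester group (-C(=O)OCH3) but one neighbour of the carbonyl carbon is O, not C.
(D) has an aldehyde (-CHO) but the carbonyl carbon has H1, so it is not flanked by two carbons.
So the answer is (A).

A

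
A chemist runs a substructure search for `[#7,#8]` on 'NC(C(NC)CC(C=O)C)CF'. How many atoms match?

The query [#7,#8] means: nitrogen or oxygen (comma = OR).
Check the 12 heavy atoms by environment: 8× C → no; 2× N → match; 1× O → match; 1× F → no.
Summing the matching environments: 2 + 1 = 3 matching atoms.

3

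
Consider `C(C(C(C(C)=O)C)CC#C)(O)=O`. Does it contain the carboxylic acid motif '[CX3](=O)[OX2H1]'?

Yes

The pattern [CX3](=O)[OX2H1] describes an sp2 carbon double-bonded to O and single-bonded to an -OH oxygen — a carboxylic acid.
The molecule carries a carboxylic acid group (-C(=O)OH), whose atoms satisfy every constraint of the query, so the pattern matches.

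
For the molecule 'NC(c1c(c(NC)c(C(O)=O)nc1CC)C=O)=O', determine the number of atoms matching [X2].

2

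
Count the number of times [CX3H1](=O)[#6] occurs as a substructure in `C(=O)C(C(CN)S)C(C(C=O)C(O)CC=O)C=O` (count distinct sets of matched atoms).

4

[CX3H1](=O)[#6] is the SMARTS for an aldehyde: an sp2 carbon with one H, double-bonded to O and single-bonded to carbon.
The molecule carries 4 separate instances of an aldehyde (-CHO) meeting every constraint; each maps to a distinct set of atoms, giving 4 matches.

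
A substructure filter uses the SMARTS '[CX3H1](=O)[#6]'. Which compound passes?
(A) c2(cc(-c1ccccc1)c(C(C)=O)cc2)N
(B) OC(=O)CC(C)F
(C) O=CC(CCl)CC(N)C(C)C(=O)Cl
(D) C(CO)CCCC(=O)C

C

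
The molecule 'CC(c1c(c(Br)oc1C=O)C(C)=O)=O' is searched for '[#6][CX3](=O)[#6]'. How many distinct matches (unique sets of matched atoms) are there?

[#6][CX3](=O)[#6] is the SMARTS for a ketone: a carbonyl carbon (no H) flanked by two carbons.
The molecule carries 2 separate instances of an acetyl/ketone group (-C(=O)CH3) meeting every constraint; each maps to a distinct set of atoms, giving 2 matches.

2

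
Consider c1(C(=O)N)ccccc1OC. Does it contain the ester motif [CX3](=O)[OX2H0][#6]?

No

The pattern [CX3](=O)[OX2H0][#6] describes a carbonyl carbon bonded to an oxygen that is itself bonded to carbon (no H on that O) — an ester.
The closest candidate here is a primary amide (-C(=O)NH2), but the carbonyl is bonded to N, not to an O-C linkage. No other fragment satisfies the full query, so there is no match.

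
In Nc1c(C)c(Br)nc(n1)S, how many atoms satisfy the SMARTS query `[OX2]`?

0

The query [OX2] means: aliphatic oxygen with two total connections — ether, hydroxyl, or ester single-bond O.
Check the 10 heavy atoms by environment: 2× n (aromatic, X2) → no; 4× c (aromatic, X3) → no; 1× C (X4) → no; 1× S (X2) → no; 1× Br (X1) → no; 1× N (X3) → no.
No environment satisfies the query, so 0 matching atoms.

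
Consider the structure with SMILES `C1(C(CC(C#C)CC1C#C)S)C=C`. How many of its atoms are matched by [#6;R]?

The query [#6;R] means: carbon that is part of a ring.
Check the 13 heavy atoms by environment: 6× C (in 6-ring) → match; 6× C (acyclic) → no; 1× S (acyclic) → no.
That gives 6 matching atoms.

6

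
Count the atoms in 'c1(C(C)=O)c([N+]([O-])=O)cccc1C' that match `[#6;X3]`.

7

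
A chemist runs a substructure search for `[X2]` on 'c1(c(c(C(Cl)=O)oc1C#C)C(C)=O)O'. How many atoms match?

4

The query [X2] means: any atom with exactly two total connections (bonds + H).
Check the 14 heavy atoms by environment: 1× o (aromatic, X2) → match; 4× c (aromatic, X3) → no; 1× O (X2) → match; 2× C (X3) → no; 2× O (X1) → no; 1× Cl (X1) → no; 2× C (X2) → match; 1× C (X4) → no.
Summing the matching environments: 1 + 1 + 2 = 4 matching atoms.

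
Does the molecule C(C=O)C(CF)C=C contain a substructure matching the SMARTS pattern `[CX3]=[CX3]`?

Yes

The pattern [CX3]=[CX3] describes a non-aromatic C=C double bond between two sp2 carbons — an alkene.
The molecule carries a vinyl group (-CH=CH2), whose atoms satisfy every constraint of the query, so the pattern matches.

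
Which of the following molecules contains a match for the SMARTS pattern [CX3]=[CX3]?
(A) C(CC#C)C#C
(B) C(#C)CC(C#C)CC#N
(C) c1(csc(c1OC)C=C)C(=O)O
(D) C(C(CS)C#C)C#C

[CX3]=[CX3] describes a non-aromatic C=C double bond between two sp2 carbons (an alkene).
(A) has an ethynyl group (-C#CH) but the C-C bond is a triple bond, not a double bond.
(B) has an ethynyl group (-C#CH) but the C-C bond is a triple bond, not a double bond.
(C) contains a vinyl group (-CH=CH2), which satisfies every atom and bond constraint.
(D) has an ethynyl group (-C#CH) but the C-C bond is a triple bond, not a double bond.
So the answer is (C).

C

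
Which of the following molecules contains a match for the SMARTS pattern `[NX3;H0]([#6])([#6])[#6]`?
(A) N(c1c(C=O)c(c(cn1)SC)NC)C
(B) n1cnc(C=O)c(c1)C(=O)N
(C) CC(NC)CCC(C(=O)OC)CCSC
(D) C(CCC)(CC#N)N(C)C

D

[NX3;H0]([#6])([#6])[#6] describes a trivalent nitrogen with no H, bonded to three carbons (a tertiary amine).
(A) has an N-methylamino group (-NHCH3) but the nitrogen still has one H (H1), not H0.
(B) has a primary amide (-C(=O)NH2) but the amide nitrogen has H2 and only one carbon neighbour.
(C) has an N-methylamino group (-NHCH3) but the nitrogen still has one H (H1), not H0.
(D) contains a dimethylamino group (-N(CH3)2), which satisfies every atom and bond constraint.
So the answer is (D).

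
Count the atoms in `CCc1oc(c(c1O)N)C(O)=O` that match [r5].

5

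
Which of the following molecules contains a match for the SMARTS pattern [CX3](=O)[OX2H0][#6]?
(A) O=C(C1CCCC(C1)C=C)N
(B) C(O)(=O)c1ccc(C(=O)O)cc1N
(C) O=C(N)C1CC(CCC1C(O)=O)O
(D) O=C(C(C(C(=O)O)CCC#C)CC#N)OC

D

[CX3](=O)[OX2H0][#6] describes a carbonyl carbon bonded to an oxygen that is itself bonded to carbon (no H on that O) (an ester).
(A) has a primary amide (-C(=O)NH2) but the carbonyl is bonded to N, not to an O-C linkage.
(B) has a carboxylic acid group (-C(=O)OH) but the singly-bonded O carries H (OX2H1, not H0).
(C) has a carboxylic acid group (-C(=O)OH) but the singly-bonded O carries H (OX2H1, not H0).
(D) contains a methyl-ester group (-C(=O)OCH3), which satisfies every atom and bond constraint.
So the answer is (D).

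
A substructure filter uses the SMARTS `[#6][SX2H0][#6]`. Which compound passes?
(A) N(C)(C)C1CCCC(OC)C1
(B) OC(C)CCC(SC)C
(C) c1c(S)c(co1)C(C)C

B

[#6][SX2H0][#6] describes an aliphatic sulfur bridging two carbons with no H on the sulfur (a thioether).
(A) has a methoxy ether (-OCH3) but the bridging atom is O, not S.
(B) contains a methylthio ether (-SCH3), which satisfies every atom and bond constraint.
(C) has a thiol (-SH) but the sulfur has H1, not H0 bridging two carbons.
So the answer is (B).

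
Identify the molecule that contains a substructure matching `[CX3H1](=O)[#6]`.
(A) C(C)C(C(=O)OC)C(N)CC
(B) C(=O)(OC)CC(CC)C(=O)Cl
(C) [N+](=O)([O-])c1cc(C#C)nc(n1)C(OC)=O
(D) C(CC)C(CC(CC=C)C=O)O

[CX3H1](=O)[#6] describes an sp2 carbon with one H, double-bonded to O and single-bonded to carbon (an aldehyde).
(A) has a methyl-ester group (-C(=O)OCH3) but the carbonyl carbon has H0, not H1.
(B) has a methyl-ester group (-C(=O)OCH3) but the carbonyl carbon has H0, not H1.
(C) has a methyl-ester group (-C(=O)OCH3) but the carbonyl carbon has H0, not H1.
(D) contains an aldehyde (-CHO), which satisfies every atom and bond constraint.
So the answer is (D).

D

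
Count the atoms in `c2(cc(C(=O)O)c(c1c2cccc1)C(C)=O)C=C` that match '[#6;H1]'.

The query [#6;H1] means: any carbon bearing exactly one hydrogen.
Check the 18 heavy atoms by environment: 5× c (aromatic, H0) → no; 5× c (aromatic, H1) → match; 2× C (H0) → no; 2× O (H0) → no; 1× O (H1) → no; 1× C (H3) → no; 1× C (H1) → match; 1× C (H2) → no.
Summing the matching environments: 5 + 1 = 6 matching atoms.

6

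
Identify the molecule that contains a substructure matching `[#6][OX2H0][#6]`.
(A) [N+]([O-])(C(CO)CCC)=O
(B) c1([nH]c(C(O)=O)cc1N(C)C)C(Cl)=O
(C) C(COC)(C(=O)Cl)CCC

[#6][OX2H0][#6] describes an aliphatic oxygen bridging two carbons with no H on the oxygen (an ether).
(A) has a hydroxyl group (-OH) but the oxygen has H1, not H0 bridging two carbons.
(B) has a carboxylic acid group (-C(=O)OH) but the -OH oxygen has H1; the =O is OX1, not OX2.
(C) contains a methoxy ether (-OCH3), which satisfies every atom and bond constraint.
So the answer is (C).

C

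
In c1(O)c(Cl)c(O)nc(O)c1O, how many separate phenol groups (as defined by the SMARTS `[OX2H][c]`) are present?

4

[OX2H][c] is the SMARTS for a phenol: a hydroxyl oxygen attached to an aromatic carbon.
The molecule carries 4 separate instances of a hydroxyl group (-OH) meeting every constraint; each maps to a distinct set of atoms, giving 4 matches.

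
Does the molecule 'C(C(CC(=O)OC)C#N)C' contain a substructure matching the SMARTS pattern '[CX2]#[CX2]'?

The pattern [CX2]#[CX2] describes a carbon-carbon triple bond — an alkyne.
The closest candidate here is a nitrile (-C#N), but the triple bond is C#N, not C#C. No other fragment satisfies the full query, so there is no match.

No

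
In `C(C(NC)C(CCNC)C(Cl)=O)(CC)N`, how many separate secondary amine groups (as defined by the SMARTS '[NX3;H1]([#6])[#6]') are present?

2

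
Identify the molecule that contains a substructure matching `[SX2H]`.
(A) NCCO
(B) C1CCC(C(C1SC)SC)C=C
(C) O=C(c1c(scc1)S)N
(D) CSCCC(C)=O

C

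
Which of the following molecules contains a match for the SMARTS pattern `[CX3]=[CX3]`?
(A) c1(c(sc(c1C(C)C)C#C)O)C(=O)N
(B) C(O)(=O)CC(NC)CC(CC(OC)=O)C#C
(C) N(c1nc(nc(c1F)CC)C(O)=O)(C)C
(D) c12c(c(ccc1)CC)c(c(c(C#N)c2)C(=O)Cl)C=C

D

[CX3]=[CX3] describes a non-aromatic C=C double bond between two sp2 carbons (an alkene).
(A) has an ethynyl group (-C#CH) but the C-C bond is a triple bond, not a double bond.
(B) has an ethynyl group (-C#CH) but the C-C bond is a triple bond, not a double bond.
(C) has an ethyl group (-CH2CH3) but its C-C bond is a single bond between CX4 carbons, not CX3=CX3.
(D) contains a vinyl group (-CH=CH2), which satisfies every atom and bond constraint.
So the answer is (D).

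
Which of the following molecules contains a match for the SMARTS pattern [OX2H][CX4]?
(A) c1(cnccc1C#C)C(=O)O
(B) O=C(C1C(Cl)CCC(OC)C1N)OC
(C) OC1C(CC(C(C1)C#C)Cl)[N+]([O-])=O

[OX2H][CX4] describes a hydroxyl oxygen bound to an sp3 (X4) carbon (an aliphatic alcohol).
(A) has a carboxylic acid group (-C(=O)OH) but the -OH is on a CX3 carbonyl carbon, not a CX4 carbon.
(B) has a methoxy ether (-OCH3) but the oxygen has H0 (ether), not H1.
(C) contains a hydroxyl group (-OH), which satisfies every atom and bond constraint.
So the answer is (C).

C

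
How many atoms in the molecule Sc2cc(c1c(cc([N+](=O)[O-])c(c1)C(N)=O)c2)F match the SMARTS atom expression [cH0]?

6

Check the 18 heavy atoms by environment: 6× c (aromatic, H0) → match; 4× c (aromatic, H1) → no; 1× S (H1) → no; 1× N (charge +1, H0) → no; 1× O (charge -1, H0) → no; 2× O (H0) → no; 1× C (H0) → no; 1× N (H2) → no; 1× F (H0) → no.
That gives 6 matching atoms.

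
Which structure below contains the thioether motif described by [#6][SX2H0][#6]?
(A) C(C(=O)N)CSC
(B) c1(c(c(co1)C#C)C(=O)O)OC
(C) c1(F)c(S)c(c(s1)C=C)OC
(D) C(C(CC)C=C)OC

[#6][SX2H0][#6] describes an aliphatic sulfur bridging two carbons with no H on the sulfur (a thioether).
(A) contains a methylthio ether (-SCH3), which satisfies every atom and bond constraint.
(B) has a methoxy ether (-OCH3) but the bridging atom is O, not S.
(C) has a methoxy ether (-OCH3) but the bridging atom is O, not S.
(D) has a methoxy ether (-OCH3) but the bridging atom is O, not S.
So the answer is (A).

A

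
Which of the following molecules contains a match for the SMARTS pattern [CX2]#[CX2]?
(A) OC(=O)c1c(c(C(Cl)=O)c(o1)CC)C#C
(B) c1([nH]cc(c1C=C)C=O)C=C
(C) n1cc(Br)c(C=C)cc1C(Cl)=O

A

[CX2]#[CX2] describes a carbon-carbon triple bond (an alkyne).
(A) contains an ethynyl group (-C#CH), which satisfies every atom and bond constraint.
(B) has a vinyl group (-CH=CH2) but the C=C is a double bond; both carbons are CX3, not CX2.
(C) has a vinyl group (-CH=CH2) but the C=C is a double bond; both carbons are CX3, not CX2.
So the answer is (A).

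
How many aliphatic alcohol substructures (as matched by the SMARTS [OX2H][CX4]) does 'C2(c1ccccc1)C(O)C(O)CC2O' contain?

[OX2H][CX4] is the SMARTS for an aliphatic alcohol: a hydroxyl oxygen bound to an sp3 (X4) carbon.
The molecule carries 3 separate instances of a hydroxyl group (-OH) meeting every constraint; each maps to a distinct set of atoms, giving 3 matches.

3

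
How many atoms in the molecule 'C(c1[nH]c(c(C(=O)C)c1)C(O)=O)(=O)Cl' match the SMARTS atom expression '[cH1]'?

1

The query [cH1] means: aromatic carbon bearing exactly one hydrogen.
Check the 14 heavy atoms by environment: 1× n (aromatic, H1) → no; 3× c (aromatic, H0) → no; 1× c (aromatic, H1) → match; 3× C (H0) → no; 3× O (H0) → no; 1× C (H3) → no; 1× O (H1) → no; 1× Cl (H0) → no.
That gives 1 matching atom.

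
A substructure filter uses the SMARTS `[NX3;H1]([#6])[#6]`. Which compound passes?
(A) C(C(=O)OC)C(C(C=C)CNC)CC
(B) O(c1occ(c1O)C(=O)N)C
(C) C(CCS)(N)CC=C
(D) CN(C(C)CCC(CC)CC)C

[NX3;H1]([#6])[#6] describes a trivalent nitrogen with one H, bonded to two carbons (a secondary amine).
(A) contains an N-methylamino group (-NHCH3), which satisfies every atom and bond constraint.
(B) has a primary amide (-C(=O)NH2) but the -C(=O)NH2 nitrogen has H2, not H1.
(C) has a primary amino group (-NH2) but the nitrogen has H2 and only one carbon neighbour.
(D) has a dimethylamino group (-N(CH3)2) but the nitrogen has H0, not H1.
So the answer is (A).

A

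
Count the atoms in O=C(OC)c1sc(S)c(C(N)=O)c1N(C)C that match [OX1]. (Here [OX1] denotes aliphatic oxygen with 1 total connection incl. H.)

2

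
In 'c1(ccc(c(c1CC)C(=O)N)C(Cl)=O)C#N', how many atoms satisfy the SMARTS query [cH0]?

4

Check the 16 heavy atoms by environment: 2× c (aromatic, H1) → no; 4× c (aromatic, H0) → match; 3× C (H0) → no; 2× O (H0) → no; 1× Cl (H0) → no; 1× N (H2) → no; 1× C (H2) → no; 1× C (H3) → no; 1× N (H0) → no.
That gives 4 matching atoms.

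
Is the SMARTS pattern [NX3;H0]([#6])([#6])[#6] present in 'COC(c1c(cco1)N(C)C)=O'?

Yes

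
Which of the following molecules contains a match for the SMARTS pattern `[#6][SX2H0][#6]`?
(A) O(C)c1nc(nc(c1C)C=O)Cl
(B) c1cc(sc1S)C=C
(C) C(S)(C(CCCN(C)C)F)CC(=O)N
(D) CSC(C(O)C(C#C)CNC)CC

D

[#6][SX2H0][#6] describes an aliphatic sulfur bridging two carbons with no H on the sulfur (a thioether).
(A) has a methoxy ether (-OCH3) but the bridging atom is O, not S.
(B) has a thiol (-SH) but the sulfur has H1, not H0 bridging two carbons.
(C) has a thiol (-SH) but the sulfur has H1, not H0 bridging two carbons.
(D) contains a methylthio ether (-SCH3), which satisfies every atom and bond constraint.
So the answer is (D).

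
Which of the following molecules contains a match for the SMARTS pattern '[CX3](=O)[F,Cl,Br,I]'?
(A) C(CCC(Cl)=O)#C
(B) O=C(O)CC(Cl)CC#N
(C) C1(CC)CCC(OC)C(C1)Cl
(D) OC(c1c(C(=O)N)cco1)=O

A

[CX3](=O)[F,Cl,Br,I] describes a carbonyl carbon bonded to a halogen (an acyl halide).
(A) contains an acyl chloride (-C(=O)Cl), which satisfies every atom and bond constraint.
(B) has a chloro substituent but the Cl is not on a carbonyl carbon.
(C) has a chloro substituent but the Cl is not on a carbonyl carbon.
(D) has a carboxylic acid group (-C(=O)OH) but the carbonyl is bonded to -OH, not to a halogen.
So the answer is (A).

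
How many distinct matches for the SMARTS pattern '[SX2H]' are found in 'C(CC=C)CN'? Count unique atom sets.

0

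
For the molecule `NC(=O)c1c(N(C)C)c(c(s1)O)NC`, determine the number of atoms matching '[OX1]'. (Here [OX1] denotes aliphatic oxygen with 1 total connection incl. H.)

1

The query [OX1] means: aliphatic oxygen with one total connection — typically a carbonyl =O or an oxide.
Check the 14 heavy atoms by environment: 1× s (aromatic, X2) → no; 4× c (aromatic, X3) → no; 1× C (X3) → no; 1× O (X1) → match; 3× N (X3) → no; 1× O (X2) → no; 3× C (X4) → no.
That gives 1 matching atom.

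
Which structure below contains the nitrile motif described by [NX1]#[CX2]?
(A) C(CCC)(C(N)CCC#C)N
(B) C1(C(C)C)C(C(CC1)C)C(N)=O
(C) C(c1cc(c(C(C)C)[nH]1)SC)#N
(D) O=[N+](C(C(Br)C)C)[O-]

C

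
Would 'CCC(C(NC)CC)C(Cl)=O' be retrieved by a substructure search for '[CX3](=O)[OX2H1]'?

No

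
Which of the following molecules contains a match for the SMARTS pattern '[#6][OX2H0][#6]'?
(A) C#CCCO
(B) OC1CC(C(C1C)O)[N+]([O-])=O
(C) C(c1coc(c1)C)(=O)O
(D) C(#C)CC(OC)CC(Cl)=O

[#6][OX2H0][#6] describes an aliphatic oxygen bridging two carbons with no H on the oxygen (an ether).
(A) has a hydroxyl group (-OH) but the oxygen has H1, not H0 bridging two carbons.
(B) has a hydroxyl group (-OH) but the oxygen has H1, not H0 bridging two carbons.
(C) has a carboxylic acid group (-C(=O)OH) but the -OH oxygen has H1; the =O is OX1, not OX2.
(D) contains a methoxy ether (-OCH3), which satisfies every atom and bond constraint.
So the answer is (D).

D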